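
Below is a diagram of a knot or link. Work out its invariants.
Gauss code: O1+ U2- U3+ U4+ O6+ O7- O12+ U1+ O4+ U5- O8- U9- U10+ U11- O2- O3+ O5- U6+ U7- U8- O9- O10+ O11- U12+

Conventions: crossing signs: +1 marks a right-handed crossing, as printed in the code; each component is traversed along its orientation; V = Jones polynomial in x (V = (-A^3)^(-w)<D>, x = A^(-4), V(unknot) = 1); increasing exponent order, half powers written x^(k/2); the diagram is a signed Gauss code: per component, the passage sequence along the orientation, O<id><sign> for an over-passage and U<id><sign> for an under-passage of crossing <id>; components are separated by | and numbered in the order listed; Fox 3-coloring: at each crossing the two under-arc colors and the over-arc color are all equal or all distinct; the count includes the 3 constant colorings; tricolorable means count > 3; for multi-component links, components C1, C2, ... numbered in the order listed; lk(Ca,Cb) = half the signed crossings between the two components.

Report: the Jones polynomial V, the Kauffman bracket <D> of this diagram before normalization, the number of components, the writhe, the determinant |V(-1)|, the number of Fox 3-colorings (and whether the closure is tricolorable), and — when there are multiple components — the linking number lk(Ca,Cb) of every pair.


Jones polynomial: V(x) = -x^-3 + x^-2 - x^-1 + 3 - x + x^2 - x^3
<D> = -A^-12 + A^-8 - A^-4 + 3 - A^4 + A^8 - A^12; writhe 0
components 1, writhe 0 (12 crossings)
3-colorings: 27 of 3^12, det 9 — tricolorable
note: the span of V is 6, forcing >= 6 crossings in any diagram


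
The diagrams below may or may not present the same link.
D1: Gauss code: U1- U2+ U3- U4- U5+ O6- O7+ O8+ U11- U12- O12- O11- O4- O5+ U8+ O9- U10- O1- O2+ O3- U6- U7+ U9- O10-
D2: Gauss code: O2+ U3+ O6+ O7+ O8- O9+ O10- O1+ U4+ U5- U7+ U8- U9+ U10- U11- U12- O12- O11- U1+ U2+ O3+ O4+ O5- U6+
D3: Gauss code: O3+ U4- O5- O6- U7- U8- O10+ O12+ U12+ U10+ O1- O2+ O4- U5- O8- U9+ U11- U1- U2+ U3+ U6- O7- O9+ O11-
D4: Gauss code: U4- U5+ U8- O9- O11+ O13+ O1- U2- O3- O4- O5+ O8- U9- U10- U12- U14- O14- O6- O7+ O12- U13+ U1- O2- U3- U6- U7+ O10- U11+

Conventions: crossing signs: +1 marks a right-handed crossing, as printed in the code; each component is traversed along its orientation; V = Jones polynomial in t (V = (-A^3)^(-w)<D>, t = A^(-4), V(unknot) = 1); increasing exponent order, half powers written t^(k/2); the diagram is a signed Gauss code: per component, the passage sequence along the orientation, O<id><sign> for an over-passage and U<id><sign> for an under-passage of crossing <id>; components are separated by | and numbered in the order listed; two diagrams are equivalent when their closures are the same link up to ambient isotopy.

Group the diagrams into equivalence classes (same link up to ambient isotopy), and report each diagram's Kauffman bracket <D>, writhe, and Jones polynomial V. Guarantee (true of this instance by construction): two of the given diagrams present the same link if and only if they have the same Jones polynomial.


equivalence classes: {D1} | {D2} | {D3, D4}
D1 (bracket A^-8 + 1 - A^4; 12 crossings at w = -4): V = -t^-4 + t^-3 + t^-1
V(D2) = t + t^3 - t^4  (w +2, c 12, <D> = -A^-10 + A^-6 + A^2)
V(D3) = -t^-6 + t^-5 - t^-4 + 2t^-3 - t^-2 + t^-1  [12 crossings, <D> = A^-2 - A^2 + 2A^6 - A^10 + A^14 - A^18, w = -2]
V(D4) = -t^-6 + t^-5 - t^-4 + 2t^-3 - t^-2 + t^-1  (w -6, c 14, <D> = A^-14 - A^-10 + 2A^-6 - A^-2 + A^2 - A^6)
key observation: comparing 4 Jones polynomials yields 3 groups


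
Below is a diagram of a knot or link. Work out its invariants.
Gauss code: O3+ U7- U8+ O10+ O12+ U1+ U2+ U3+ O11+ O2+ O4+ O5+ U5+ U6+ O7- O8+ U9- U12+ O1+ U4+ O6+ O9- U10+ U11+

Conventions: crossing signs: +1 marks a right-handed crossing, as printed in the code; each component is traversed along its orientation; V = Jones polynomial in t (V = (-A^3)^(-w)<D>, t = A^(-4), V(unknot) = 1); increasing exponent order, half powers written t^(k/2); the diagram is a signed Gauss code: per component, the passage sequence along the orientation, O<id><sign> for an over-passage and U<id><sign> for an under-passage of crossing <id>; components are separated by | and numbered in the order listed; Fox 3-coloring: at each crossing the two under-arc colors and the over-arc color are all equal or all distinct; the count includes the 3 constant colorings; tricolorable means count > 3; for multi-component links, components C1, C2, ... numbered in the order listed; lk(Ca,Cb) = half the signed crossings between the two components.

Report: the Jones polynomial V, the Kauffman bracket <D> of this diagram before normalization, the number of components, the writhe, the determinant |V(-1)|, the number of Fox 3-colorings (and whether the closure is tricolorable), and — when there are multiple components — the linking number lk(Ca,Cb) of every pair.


V = t^2 + t^4 - t^5 + t^6 - t^7
<D> = -A^-4 + 1 - A^4 + A^8 + A^16 (w = +8)
1 component over 12 crossings, w = +8
3 Fox colorings among 3^12, |V(-1)| = 5: not tricolorable
why: w = +8 (over 12 crossings) is diagram-only; (-A^3)^(-8) removes it from V


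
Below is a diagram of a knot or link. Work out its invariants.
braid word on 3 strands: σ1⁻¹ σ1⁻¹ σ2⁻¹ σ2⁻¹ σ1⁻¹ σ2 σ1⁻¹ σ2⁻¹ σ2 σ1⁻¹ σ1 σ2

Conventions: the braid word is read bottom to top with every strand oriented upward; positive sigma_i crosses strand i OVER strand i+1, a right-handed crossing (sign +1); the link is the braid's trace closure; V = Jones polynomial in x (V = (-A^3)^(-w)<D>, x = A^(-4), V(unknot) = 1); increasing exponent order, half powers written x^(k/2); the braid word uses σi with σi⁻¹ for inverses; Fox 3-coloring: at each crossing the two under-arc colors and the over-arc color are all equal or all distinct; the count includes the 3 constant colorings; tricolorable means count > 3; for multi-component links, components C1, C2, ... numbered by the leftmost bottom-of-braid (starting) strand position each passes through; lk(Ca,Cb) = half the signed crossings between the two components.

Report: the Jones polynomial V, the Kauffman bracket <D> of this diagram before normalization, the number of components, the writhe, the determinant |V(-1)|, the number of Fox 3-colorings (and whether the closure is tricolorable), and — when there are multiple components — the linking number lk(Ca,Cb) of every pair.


Jones polynomial: V(x) = x^-7 - 2x^-6 + 2x^-5 - 3x^-4 + 3x^-3 - 2x^-2 + 2x^-1
<D> = 2A^-8 - 2A^-4 + 3 - 3A^4 + 2A^8 - 2A^12 + A^16; writhe -4
components 1, writhe -4 (12 crossings)
3-colorings: 9 of 3^12, det 15 — tricolorable
note: free reduction leaves σ1⁻¹ σ1⁻¹ σ2⁻¹ σ2⁻¹ σ1⁻¹ σ2 σ1⁻¹ σ2 of the original 12 letters


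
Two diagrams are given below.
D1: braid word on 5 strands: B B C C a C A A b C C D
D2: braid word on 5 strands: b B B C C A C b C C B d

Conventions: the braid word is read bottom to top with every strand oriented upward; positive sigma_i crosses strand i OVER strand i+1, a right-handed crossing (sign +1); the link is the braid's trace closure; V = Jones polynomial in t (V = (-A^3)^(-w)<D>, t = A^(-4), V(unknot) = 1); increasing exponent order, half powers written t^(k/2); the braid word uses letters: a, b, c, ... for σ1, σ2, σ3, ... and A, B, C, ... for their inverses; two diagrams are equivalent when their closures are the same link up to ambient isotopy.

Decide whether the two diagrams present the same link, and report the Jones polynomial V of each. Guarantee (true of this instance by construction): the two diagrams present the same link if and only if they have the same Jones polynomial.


equivalent: yes
V(D1) = -t^-9 + 2t^-8 - 3t^-7 + 3t^-6 - 3t^-5 + 3t^-4 - t^-3 + t^-2  (w -8, c 12, <D> = A^-16 - A^-12 + 3A^-8 - 3A^-4 + 3 - 3A^4 + 2A^8 - A^12)
V(D2) = -t^-9 + 2t^-8 - 3t^-7 + 3t^-6 - 3t^-5 + 3t^-4 - t^-3 + t^-2  [12 crossings, <D> = A^-10 - A^-6 + 3A^-2 - 3A^2 + 3A^6 - 3A^10 + 2A^14 - A^18, w = -6]
key observation: one V(t) for all 2 diagrams — one class (guaranteed)


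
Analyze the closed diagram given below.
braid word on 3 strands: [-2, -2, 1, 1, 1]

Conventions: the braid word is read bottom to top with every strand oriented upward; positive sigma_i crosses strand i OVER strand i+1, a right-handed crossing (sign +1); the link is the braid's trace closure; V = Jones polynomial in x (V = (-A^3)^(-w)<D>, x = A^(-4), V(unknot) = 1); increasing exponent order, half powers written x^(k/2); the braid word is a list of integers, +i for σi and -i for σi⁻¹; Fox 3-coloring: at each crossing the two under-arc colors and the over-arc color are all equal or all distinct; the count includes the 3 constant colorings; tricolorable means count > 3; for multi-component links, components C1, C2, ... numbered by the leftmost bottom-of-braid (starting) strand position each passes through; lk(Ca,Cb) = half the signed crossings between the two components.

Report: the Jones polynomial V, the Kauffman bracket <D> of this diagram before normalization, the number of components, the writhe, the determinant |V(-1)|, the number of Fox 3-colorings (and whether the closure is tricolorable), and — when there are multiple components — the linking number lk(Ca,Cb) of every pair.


V = -x^(-3/2) - 2x^(1/2) + x^(3/2) - x^(5/2) + x^(7/2)
<D> = -A^-11 + A^-7 - A^-3 + 2A + A^9 (w = +1)
2 components over 5 crossings, w = +1
lk(C1,C2): -1
9 Fox colorings among 3^5, |V(-1)| = 6: tricolorable
why: |V(-1)| = 6: so tricolorable, since 3 divides 6


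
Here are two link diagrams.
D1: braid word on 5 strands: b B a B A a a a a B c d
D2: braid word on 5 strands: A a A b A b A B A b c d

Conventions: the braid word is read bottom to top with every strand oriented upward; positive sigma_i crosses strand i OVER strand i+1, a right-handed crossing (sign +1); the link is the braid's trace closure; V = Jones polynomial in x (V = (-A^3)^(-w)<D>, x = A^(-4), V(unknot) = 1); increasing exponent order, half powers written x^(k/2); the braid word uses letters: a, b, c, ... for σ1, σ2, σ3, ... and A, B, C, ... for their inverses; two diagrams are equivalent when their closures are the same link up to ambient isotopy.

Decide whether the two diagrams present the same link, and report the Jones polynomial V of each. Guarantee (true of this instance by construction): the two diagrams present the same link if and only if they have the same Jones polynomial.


equivalent: no
D1 (bracket A^-8 - 2A^-4 + 2 - 2A^4 + 2A^8 - A^12 + A^16; 12 crossings at w = +4): V = x^-1 - 1 + 2x - 2x^2 + 2x^3 - 2x^4 + x^5
D2 (bracket A^4 + A^12 - A^16; 12 crossings at w = 0): V = -x^-4 + x^-3 + x^-1
key observation: 2 classes among 2 diagrams; unequal V(x) rules out equality


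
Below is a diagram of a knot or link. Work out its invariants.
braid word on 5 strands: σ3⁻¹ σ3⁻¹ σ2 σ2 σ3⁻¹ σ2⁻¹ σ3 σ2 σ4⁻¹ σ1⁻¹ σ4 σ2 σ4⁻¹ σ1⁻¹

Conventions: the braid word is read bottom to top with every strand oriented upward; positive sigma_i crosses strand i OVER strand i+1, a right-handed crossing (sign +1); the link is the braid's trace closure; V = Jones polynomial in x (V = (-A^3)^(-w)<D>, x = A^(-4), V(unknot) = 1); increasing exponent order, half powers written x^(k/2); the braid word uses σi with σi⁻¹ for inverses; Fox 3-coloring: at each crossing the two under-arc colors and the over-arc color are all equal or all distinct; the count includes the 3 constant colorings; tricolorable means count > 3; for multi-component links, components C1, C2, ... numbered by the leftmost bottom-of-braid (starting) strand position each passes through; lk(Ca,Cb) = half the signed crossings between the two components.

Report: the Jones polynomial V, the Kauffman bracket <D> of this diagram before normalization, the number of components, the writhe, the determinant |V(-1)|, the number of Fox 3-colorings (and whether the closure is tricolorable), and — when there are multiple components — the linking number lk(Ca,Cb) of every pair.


V = -x^-5 + 2x^-4 - 4x^-3 + 7x^-2 - 7x^-1 + 8 - 7x + 5x^2 - 3x^3 + x^4
<D> = A^-22 - 3A^-18 + 5A^-14 - 7A^-10 + 8A^-6 - 7A^-2 + 7A^2 - 4A^6 + 2A^10 - A^14 (w = -2)
1 component over 14 crossings, w = -2
9 Fox colorings among 3^14, |V(-1)| = 45: tricolorable
why: w = -2 shifts under R1 moves; the (-A^3)^(2) factor cancels that in V


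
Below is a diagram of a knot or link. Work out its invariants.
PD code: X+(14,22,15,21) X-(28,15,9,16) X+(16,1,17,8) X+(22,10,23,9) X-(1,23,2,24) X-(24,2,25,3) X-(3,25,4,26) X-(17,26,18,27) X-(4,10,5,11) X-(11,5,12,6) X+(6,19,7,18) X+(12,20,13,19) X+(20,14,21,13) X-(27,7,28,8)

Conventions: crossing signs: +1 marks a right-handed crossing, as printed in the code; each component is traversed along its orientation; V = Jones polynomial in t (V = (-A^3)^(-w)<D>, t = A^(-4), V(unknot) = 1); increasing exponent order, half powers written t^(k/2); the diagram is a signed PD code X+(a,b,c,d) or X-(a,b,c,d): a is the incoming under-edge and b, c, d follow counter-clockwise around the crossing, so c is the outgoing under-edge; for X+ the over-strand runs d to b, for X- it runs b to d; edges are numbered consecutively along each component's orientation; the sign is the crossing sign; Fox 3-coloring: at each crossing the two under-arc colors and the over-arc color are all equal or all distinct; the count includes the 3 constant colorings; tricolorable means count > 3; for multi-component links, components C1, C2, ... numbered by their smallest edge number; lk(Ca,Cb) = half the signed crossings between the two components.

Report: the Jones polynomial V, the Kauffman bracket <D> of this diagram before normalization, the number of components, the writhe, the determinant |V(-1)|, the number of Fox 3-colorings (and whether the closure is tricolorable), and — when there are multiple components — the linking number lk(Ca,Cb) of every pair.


V = -2t^(-13/2) + 5t^(-11/2) - 10t^(-9/2) + 14t^(-7/2) - 17t^(-5/2) + 18t^(-3/2) - 17t^(-1/2) + 12t^(1/2) - 8t^(3/2) + 4t^(5/2) - t^(7/2)
<D> = -A^-20 + 4A^-16 - 8A^-12 + 12A^-8 - 17A^-4 + 18 - 17A^4 + 14A^8 - 10A^12 + 5A^16 - 2A^20 (w = -2)
2 components over 14 crossings, w = -2
lk(C1,C2): -2
9 Fox colorings among 3^14, |V(-1)| = 108: tricolorable
why: summing lk over 1 pair gives -2


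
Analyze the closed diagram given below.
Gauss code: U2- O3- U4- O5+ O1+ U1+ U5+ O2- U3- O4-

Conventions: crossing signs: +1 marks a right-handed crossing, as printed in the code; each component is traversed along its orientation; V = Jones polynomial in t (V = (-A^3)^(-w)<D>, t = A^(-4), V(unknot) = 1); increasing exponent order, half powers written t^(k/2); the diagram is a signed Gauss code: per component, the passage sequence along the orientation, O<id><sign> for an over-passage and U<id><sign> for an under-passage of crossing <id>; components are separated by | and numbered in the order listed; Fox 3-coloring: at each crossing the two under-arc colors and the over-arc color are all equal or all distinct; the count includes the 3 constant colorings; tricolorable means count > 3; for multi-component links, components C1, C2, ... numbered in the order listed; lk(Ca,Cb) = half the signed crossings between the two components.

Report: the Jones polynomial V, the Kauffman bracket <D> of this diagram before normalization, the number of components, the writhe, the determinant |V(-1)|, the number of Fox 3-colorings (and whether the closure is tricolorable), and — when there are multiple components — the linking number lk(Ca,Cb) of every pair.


V(t) = -t^-4 + t^-3 + t^-1
bracket: -A - A^9 + A^13, w = -1
1 component, writhe -1, over 5 crossings
det 3, colorings 9 of 3^5 — tricolorable
observation: det 3 = |V(-1)|; divisible by 3, so tricolorable


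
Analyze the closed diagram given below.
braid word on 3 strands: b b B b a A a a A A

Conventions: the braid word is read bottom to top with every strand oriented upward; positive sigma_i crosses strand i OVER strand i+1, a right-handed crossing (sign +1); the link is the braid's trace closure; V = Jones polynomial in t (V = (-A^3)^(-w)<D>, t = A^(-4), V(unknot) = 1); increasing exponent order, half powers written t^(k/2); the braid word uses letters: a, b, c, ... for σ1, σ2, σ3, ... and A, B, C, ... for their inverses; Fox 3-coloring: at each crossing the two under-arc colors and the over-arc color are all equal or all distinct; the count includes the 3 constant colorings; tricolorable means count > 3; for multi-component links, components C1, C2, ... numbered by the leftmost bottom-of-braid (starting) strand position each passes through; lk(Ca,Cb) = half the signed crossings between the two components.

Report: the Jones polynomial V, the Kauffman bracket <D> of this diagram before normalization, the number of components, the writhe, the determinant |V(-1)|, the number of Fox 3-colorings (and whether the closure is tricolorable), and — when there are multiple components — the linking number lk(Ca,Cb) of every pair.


Jones polynomial: V(t) = 1 + t + t^2 + t^3
<D> = A^-6 + A^-2 + A^2 + A^6; writhe +2
components 3, writhe +2 (10 crossings)
linking number lk(C1,C2) = 0
lk(C1,C3): 0
lk(C2,C3) = +1
3-colorings: 9 of 3^10, det 0 — tricolorable
note: w = +2 shifts under R1 moves; the (-A^3)^(-2) factor cancels that in V


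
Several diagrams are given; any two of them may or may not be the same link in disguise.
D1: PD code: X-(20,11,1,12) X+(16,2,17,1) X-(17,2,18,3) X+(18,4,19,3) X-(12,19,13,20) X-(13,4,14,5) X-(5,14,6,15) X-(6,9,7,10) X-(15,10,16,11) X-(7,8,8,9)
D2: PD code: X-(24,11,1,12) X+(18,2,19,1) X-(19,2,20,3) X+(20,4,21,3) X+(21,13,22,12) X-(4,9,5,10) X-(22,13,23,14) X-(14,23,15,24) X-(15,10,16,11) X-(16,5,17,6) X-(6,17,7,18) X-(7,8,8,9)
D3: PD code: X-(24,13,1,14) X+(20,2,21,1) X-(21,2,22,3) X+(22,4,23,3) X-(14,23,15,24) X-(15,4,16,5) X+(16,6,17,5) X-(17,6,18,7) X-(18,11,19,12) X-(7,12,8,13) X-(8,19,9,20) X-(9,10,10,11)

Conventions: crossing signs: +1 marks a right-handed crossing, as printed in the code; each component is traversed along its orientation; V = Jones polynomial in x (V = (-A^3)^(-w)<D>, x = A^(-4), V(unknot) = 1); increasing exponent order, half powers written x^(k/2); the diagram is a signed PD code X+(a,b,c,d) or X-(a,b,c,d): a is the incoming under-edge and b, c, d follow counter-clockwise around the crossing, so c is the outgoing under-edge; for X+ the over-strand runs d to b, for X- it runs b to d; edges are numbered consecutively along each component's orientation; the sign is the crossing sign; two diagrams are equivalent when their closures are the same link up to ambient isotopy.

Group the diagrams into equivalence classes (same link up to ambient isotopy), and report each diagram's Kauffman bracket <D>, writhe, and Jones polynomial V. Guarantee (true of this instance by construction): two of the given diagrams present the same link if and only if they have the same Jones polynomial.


grouping into links: {D1, D2, D3}
V(D1) = -x^-6 + x^-5 - x^-4 + 2x^-3 - x^-2 + x^-1  (w -6, c 10, <D> = A^-14 - A^-10 + 2A^-6 - A^-2 + A^2 - A^6)
V(D2) = -x^-6 + x^-5 - x^-4 + 2x^-3 - x^-2 + x^-1  (w -6, c 12, <D> = A^-14 - A^-10 + 2A^-6 - A^-2 + A^2 - A^6)
V(D3) = -x^-6 + x^-5 - x^-4 + 2x^-3 - x^-2 + x^-1  (w -6, c 12, <D> = A^-14 - A^-10 + 2A^-6 - A^-2 + A^2 - A^6)
key observation: one V(x) for all 3 diagrams — one class (guaranteed)


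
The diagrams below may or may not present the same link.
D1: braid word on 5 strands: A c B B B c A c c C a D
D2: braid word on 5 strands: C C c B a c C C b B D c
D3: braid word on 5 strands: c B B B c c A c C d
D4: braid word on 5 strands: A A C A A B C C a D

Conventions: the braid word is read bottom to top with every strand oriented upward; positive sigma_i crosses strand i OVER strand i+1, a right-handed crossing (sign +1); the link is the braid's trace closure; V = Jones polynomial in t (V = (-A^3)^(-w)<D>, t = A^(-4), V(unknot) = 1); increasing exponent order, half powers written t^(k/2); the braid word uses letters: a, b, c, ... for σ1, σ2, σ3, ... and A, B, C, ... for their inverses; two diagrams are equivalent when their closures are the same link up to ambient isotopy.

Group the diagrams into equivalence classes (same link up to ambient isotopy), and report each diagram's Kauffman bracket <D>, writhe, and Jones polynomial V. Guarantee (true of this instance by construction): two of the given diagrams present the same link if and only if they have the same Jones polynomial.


classes: {D1, D3} | {D2} | {D4}
V(D1) = -t^-3 + t^-2 - t^-1 + 3 - t + t^2 - t^3  [12 crossings, <D> = -A^-18 + A^-14 - A^-10 + 3A^-6 - A^-2 + A^2 - A^6, w = -2]
V(D2) = 1  [12 crossings, <D> = A^-6, w = -2]
V(D3) = -t^-3 + t^-2 - t^-1 + 3 - t + t^2 - t^3  (w 0, c 10, <D> = -A^-12 + A^-8 - A^-4 + 3 - A^4 + A^8 - A^12)
V(D4) = t^-8 - 2t^-7 + t^-6 - 2t^-5 + 2t^-4 + t^-2  [10 crossings, <D> = A^-16 + 2A^-8 - 2A^-4 + 1 - 2A^4 + A^8, w = -8]
note: comparing 4 Jones polynomials yields 3 groups


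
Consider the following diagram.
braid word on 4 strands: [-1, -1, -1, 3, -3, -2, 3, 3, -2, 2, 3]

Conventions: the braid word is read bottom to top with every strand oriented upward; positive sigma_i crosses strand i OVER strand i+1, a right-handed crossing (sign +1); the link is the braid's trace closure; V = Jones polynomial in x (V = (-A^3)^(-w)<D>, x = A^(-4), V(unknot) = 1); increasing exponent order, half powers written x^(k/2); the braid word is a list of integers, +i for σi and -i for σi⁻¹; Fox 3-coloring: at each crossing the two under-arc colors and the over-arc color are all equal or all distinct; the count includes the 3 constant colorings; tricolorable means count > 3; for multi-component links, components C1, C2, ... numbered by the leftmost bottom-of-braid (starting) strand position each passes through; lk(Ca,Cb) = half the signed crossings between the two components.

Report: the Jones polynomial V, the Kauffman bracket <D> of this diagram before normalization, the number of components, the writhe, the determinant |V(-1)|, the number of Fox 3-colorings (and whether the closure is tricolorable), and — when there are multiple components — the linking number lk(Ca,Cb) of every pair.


V = -x^-3 + x^-2 - x^-1 + 3 - x + x^2 - x^3
<D> = A^-15 - A^-11 + A^-7 - 3A^-3 + A - A^5 + A^9 (w = -1)
1 component over 11 crossings, w = -1
27 Fox colorings among 3^11, |V(-1)| = 9: tricolorable
why: |V(-1)| = 9: so tricolorable, since 3 divides 9


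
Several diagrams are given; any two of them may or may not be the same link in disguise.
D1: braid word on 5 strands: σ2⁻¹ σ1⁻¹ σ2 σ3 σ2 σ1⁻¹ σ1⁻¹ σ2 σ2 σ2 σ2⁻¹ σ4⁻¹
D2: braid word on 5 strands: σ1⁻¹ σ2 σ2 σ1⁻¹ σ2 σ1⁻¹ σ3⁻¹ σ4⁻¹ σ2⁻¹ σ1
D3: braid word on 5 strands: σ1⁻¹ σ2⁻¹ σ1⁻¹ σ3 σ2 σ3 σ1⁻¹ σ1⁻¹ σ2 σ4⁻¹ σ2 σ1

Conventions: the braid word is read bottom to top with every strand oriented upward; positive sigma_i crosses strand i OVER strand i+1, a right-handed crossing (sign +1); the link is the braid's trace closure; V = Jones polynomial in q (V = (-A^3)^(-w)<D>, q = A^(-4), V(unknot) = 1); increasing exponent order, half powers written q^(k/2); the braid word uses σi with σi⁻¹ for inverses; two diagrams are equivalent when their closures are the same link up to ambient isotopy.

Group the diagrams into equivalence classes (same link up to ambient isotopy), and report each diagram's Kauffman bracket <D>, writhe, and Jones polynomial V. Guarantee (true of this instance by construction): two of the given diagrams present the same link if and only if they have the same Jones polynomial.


grouping into links: {D1, D3} | {D2}
V(D1) = -q^-3 + 2q^-2 - 2q^-1 + 3 - 2q + 2q^2 - q^3  (w 0, c 12, <D> = -A^-12 + 2A^-8 - 2A^-4 + 3 - 2A^4 + 2A^8 - A^12)
V(D2) = q^-2 - q^-1 + 1 - q + q^2  (w -2, c 10, <D> = A^-14 - A^-10 + A^-6 - A^-2 + A^2)
V(D3) = -q^-3 + 2q^-2 - 2q^-1 + 3 - 2q + 2q^2 - q^3  (w 0, c 12, <D> = -A^-12 + 2A^-8 - 2A^-4 + 3 - 2A^4 + 2A^8 - A^12)
key observation: comparing 3 Jones polynomials yields 2 groups


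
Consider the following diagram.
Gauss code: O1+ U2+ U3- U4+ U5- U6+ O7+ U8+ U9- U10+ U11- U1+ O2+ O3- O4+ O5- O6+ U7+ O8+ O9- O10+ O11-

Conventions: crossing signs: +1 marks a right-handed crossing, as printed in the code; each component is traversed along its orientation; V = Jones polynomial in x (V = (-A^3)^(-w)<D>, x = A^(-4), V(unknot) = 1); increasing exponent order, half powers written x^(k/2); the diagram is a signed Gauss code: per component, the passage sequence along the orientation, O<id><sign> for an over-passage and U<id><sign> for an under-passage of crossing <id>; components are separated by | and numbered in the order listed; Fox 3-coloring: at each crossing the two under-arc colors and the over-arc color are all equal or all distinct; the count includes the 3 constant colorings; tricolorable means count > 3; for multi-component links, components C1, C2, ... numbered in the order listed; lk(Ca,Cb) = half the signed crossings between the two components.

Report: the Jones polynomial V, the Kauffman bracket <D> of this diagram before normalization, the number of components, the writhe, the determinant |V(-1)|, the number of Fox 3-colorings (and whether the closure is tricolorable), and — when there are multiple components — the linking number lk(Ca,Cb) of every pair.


V(x) = x + x^3 - x^4
bracket: A^-7 - A^-3 - A^5, w = +3
1 component, writhe +3, over 11 crossings
det 3, colorings 9 of 3^11 — tricolorable
observation: w = +3 shifts under R1 moves; the (-A^3)^(-3) factor cancels that in V


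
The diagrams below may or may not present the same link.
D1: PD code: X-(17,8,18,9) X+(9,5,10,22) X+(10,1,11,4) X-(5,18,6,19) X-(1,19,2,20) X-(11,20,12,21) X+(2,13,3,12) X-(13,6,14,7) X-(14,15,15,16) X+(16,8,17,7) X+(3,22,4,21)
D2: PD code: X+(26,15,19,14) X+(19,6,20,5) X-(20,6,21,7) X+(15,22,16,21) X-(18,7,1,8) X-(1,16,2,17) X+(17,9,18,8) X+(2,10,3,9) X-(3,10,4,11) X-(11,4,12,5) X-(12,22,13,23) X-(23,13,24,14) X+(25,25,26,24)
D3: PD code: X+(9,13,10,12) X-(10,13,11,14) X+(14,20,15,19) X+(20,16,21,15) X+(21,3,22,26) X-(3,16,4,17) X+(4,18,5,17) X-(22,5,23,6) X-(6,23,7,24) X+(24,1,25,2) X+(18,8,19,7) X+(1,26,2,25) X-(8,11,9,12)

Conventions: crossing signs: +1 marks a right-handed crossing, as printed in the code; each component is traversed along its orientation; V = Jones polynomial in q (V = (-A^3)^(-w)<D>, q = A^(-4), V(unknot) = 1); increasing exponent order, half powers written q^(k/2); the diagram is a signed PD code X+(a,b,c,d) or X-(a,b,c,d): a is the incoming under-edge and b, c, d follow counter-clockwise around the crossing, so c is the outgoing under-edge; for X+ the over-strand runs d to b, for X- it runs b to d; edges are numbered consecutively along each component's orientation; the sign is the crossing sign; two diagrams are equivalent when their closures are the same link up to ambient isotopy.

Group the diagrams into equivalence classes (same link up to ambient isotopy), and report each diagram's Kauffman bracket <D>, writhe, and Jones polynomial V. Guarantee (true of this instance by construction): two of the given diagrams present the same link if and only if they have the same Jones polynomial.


equivalence classes: {D1} | {D2} | {D3}
D1 (bracket A^-13 + A^-5; 11 crossings at w = -1): V = -q^(1/2) - q^(5/2)
V(D2) = -q^(-1/2) - q^(1/2)  [13 crossings, <D> = A^-5 + A^-1, w = -1]
D3 (bracket -A^-17 + A^-13 - A^-9 + 2A^-5 + A^3; 13 crossings at w = +3): V = -q^(3/2) - 2q^(7/2) + q^(9/2) - q^(11/2) + q^(13/2)
key observation: comparing 3 Jones polynomials yields 3 groups


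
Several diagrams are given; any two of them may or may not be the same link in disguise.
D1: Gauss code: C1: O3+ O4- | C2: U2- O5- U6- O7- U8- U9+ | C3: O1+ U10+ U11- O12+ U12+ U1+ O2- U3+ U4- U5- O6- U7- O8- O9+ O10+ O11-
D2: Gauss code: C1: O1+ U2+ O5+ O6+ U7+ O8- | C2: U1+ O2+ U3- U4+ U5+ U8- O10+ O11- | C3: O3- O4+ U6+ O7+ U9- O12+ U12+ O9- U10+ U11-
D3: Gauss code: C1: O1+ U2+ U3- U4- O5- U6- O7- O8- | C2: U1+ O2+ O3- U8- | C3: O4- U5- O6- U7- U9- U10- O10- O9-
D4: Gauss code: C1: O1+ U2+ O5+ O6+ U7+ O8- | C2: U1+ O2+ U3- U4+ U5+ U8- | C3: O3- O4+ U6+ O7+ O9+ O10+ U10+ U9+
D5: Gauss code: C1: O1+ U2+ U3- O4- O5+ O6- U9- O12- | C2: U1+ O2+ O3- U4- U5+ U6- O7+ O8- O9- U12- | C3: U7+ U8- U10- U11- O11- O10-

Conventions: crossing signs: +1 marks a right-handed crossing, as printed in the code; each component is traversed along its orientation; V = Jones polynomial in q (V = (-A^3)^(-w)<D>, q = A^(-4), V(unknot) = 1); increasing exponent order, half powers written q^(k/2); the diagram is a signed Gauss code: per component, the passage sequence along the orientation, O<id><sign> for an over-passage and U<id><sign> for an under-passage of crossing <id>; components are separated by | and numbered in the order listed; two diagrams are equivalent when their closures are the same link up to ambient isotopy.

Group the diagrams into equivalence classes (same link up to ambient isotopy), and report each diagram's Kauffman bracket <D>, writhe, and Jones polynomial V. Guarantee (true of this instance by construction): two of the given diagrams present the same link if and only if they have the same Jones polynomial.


equivalence classes: {D1, D3} | {D2, D4} | {D5}
D1 (bracket A^-2 + A^2 + A^6 + A^18; 12 crossings at w = -2): V = q^-6 + q^-3 + q^-2 + q^-1
V(D2) = q + 2q^3 + q^5  (w +4, c 12, <D> = A^-8 + 2 + A^8)
V(D3) = q^-6 + q^-3 + q^-2 + q^-1  (w -6, c 10, <D> = A^-14 + A^-10 + A^-6 + A^6)
V(D4) = q + 2q^3 + q^5  (w +6, c 10, <D> = A^-2 + 2A^6 + A^14)
V(D5) = q^-3 + q^-2 + q^-1 + 1  [12 crossings, <D> = A^-12 + A^-8 + A^-4 + 1, w = -4]
observation: 3 classes among 5 diagrams; unequal V(q) rules out equality


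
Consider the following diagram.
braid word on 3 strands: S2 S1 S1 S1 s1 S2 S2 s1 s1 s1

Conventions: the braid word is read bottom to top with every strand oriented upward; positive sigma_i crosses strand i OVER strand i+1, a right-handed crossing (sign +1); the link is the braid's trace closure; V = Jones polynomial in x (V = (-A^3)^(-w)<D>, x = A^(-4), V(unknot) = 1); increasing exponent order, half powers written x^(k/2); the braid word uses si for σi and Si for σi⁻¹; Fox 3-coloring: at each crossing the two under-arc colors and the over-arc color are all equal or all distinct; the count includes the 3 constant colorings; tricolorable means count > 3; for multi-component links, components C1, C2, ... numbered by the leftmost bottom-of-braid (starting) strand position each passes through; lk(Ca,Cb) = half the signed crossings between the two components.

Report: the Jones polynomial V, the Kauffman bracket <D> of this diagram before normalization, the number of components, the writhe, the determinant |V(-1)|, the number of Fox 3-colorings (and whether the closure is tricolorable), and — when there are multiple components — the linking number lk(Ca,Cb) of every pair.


V = -x^-5 + x^-4 - x^-3 + 2x^-2 - x^-1 + 2 - x
<D> = -A^-10 + 2A^-6 - A^-2 + 2A^2 - A^6 + A^10 - A^14 (w = -2)
1 component over 10 crossings, w = -2
9 Fox colorings among 3^10, |V(-1)| = 9: tricolorable
why: V spans 6 powers of x: at least 6 crossings in any diagram


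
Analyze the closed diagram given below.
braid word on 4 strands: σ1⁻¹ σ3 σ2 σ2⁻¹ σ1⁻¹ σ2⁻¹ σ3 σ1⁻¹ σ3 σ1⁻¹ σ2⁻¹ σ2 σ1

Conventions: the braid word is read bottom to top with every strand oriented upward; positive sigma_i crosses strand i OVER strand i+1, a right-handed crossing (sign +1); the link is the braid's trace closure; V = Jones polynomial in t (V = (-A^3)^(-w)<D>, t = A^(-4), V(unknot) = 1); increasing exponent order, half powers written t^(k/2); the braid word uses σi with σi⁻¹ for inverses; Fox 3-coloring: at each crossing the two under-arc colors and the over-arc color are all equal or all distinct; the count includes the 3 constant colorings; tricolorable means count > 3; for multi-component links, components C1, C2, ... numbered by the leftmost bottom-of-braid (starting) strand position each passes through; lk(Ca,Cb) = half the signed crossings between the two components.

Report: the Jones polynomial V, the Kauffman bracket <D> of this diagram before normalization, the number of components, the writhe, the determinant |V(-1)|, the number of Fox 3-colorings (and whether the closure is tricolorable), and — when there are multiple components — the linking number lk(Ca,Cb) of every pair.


Jones polynomial: V(t) = -t^-3 + t^-2 - t^-1 + 3 - t + t^2 - t^3
<D> = A^-15 - A^-11 + A^-7 - 3A^-3 + A - A^5 + A^9; writhe -1
components 1, writhe -1 (13 crossings)
3-colorings: 27 of 3^13, det 9 — tricolorable
note: the span of V is 6, forcing >= 6 crossings in any diagram


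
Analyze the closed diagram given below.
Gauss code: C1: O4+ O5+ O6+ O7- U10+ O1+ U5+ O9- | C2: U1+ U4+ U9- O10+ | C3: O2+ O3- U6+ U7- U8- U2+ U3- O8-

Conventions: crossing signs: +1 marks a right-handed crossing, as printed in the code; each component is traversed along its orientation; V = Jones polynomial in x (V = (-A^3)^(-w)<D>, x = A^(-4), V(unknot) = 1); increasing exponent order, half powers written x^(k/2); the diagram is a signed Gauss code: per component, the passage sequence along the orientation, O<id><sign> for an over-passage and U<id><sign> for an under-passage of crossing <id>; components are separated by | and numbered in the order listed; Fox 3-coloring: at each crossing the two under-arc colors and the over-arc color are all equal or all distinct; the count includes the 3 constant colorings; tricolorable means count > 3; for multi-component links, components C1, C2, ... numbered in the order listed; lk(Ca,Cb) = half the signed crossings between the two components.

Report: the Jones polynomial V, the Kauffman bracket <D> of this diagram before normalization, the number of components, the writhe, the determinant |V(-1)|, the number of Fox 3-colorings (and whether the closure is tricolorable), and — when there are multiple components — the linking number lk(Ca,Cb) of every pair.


Jones polynomial: V(x) = 1 + x + x^2 + x^3
<D> = A^-6 + A^-2 + A^2 + A^6; writhe +2
components 3, writhe +2 (10 crossings)
linking number lk(C1,C2) = +1
lk(C1,C3): 0
lk(C2,C3) = 0
3-colorings: 9 of 3^10, det 0 — tricolorable
note: span 3 respects span(V) <= c + mu - 1 = 12 for this 3-component diagram


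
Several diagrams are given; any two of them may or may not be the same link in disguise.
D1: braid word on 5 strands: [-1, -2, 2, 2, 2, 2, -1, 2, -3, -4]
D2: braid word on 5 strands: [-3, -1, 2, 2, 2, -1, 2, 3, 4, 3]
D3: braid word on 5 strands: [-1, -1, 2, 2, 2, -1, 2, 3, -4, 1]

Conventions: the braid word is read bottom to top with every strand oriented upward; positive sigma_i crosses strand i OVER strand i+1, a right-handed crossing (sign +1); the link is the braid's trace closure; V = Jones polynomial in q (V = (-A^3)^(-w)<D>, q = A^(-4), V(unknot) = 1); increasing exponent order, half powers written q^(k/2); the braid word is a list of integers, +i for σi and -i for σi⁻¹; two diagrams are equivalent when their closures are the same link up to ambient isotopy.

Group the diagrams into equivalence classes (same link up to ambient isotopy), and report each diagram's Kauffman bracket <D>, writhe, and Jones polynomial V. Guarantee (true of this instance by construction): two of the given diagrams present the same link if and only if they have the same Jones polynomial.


equivalence classes: {D1, D2, D3}
D1 (bracket A^-20 - 2A^-16 + 2A^-12 - 2A^-8 + 2A^-4 - 1 + A^4; 10 crossings at w = 0): V = q^-1 - 1 + 2q - 2q^2 + 2q^3 - 2q^4 + q^5
D2 (bracket A^-8 - 2A^-4 + 2 - 2A^4 + 2A^8 - A^12 + A^16; 10 crossings at w = +4): V = q^-1 - 1 + 2q - 2q^2 + 2q^3 - 2q^4 + q^5
D3 (bracket A^-14 - 2A^-10 + 2A^-6 - 2A^-2 + 2A^2 - A^6 + A^10; 10 crossings at w = +2): V = q^-1 - 1 + 2q - 2q^2 + 2q^3 - 2q^4 + q^5
key observation: one V(q) for all 3 diagrams — one class (guaranteed)


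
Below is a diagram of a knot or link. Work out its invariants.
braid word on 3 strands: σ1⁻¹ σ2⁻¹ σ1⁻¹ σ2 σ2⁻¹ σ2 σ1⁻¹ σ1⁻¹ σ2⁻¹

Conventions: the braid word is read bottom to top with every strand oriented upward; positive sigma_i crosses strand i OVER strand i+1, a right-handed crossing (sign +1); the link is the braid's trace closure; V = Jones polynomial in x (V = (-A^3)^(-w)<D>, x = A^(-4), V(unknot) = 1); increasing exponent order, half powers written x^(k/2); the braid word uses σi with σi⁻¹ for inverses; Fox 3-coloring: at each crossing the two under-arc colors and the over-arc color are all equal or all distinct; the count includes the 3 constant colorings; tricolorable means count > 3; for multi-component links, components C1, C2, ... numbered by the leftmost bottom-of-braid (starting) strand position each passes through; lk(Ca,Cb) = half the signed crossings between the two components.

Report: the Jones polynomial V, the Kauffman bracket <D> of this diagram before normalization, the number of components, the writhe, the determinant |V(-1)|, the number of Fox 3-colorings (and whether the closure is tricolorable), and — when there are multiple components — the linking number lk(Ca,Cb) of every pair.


V(x) = x^(-13/2) - x^(-11/2) + x^(-9/2) - 2x^(-7/2) - x^(-3/2)
bracket: A^-9 + 2A^-1 - A^3 + A^7 - A^11, w = -5
2 components, writhe -5, over 9 crossings
lk(C1,C2) = -1
det 6, colorings 9 of 3^9 — tricolorable
observation: |V(-1)| = 6: so tricolorable, since 3 divides 6


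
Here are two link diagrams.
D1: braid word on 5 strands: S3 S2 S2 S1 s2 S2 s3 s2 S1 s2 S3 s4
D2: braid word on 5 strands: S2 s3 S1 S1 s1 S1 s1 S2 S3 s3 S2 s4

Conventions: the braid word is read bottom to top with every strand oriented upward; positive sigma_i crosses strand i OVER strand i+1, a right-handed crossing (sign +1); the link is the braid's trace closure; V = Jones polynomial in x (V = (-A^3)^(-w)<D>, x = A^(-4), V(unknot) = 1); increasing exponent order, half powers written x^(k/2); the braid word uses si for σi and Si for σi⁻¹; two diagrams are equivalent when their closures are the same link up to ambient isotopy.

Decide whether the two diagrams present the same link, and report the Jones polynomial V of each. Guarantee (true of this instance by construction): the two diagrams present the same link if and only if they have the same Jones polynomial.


equivalent: no
D1 (bracket A^-10 - 2A^-6 + 3A^-2 - 3A^2 + 4A^6 - 3A^10 + 2A^14 - A^18; 12 crossings at w = -2): V = -x^-6 + 2x^-5 - 3x^-4 + 4x^-3 - 3x^-2 + 3x^-1 - 2 + x
V(D2) = -x^-4 + x^-3 + x^-1  [12 crossings, <D> = A^-2 + A^6 - A^10, w = -2]
observation: 2 classes among 2 diagrams; unequal V(x) rules out equality


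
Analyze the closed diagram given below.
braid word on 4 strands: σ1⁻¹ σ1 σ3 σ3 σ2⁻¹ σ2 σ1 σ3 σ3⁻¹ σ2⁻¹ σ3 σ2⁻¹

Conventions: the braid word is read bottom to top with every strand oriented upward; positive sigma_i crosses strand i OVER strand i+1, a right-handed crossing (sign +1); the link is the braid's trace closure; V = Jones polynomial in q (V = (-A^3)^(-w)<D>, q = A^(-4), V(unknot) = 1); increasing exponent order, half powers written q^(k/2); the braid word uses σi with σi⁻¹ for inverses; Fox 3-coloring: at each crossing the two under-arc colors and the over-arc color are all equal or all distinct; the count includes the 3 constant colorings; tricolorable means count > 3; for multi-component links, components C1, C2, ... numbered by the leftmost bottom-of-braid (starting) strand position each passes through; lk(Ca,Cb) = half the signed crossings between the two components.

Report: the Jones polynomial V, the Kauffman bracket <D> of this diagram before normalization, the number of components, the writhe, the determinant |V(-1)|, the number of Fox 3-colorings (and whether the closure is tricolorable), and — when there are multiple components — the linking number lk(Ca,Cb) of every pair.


V = -q^(-3/2) + q^(-1/2) - 2q^(1/2) + q^(3/2) - 2q^(5/2) + q^(7/2)
<D> = A^-8 - 2A^-4 + 1 - 2A^4 + A^8 - A^12 (w = +2)
2 components over 12 crossings, w = +2
lk(C1,C2): 0
3 Fox colorings among 3^12, |V(-1)| = 8: not tricolorable
why: all 2 components of this link are unlinked algebraically


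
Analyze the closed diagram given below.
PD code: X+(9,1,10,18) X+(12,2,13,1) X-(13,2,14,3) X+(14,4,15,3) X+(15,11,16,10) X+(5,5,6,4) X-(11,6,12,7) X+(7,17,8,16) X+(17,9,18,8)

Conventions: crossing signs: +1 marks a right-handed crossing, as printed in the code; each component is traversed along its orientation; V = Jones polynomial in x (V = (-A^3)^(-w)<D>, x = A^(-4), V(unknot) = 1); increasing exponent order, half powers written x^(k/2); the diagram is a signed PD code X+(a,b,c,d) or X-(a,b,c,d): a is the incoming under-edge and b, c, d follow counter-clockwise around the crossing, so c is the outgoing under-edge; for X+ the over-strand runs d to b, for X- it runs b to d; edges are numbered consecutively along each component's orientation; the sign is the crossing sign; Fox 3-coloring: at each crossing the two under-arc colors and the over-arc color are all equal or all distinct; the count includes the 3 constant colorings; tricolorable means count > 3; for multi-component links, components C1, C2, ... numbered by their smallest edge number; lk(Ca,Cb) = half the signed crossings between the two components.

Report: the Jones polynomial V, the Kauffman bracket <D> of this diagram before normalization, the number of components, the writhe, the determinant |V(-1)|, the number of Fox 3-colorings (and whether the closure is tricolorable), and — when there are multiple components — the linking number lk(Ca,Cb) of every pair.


Jones polynomial: V(x) = x + x^3 - x^4
<D> = A^-1 - A^3 - A^11; writhe +5
components 1, writhe +5 (9 crossings)
3-colorings: 9 of 3^9, det 3 — tricolorable
note: |V(-1)| = 3: so tricolorable, since 3 divides 3
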